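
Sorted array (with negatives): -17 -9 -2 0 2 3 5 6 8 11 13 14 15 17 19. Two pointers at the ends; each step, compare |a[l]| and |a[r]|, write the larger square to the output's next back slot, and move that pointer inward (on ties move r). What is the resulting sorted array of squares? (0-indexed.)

l=0 r=14: |-17|<=|19| out[14]=361, r--
l=0 r=13: |-17|<=|17| out[13]=289, r--
l=0 r=12: |-17|>|15| out[12]=289, l++
l=1 r=12: |-9|<=|15| out[11]=225, r--
l=1 r=11: |-9|<=|14| out[10]=196, r--
l=1 r=10: |-9|<=|13| out[9]=169, r--
l=1 r=9: |-9|<=|11| out[8]=121, r--
l=1 r=8: |-9|>|8| out[7]=81, l++
l=2 r=8: |-2|<=|8| out[6]=64, r--
l=2 r=7: |-2|<=|6| out[5]=36, r--
l=2 r=6: |-2|<=|5| out[4]=25, r--
l=2 r=5: |-2|<=|3| out[3]=9, r--
l=2 r=4: |-2|<=|2| out[2]=4, r--
l=2 r=3: |-2|>|0| out[1]=4, l++
l=3 r=3: |0|<=|0| out[0]=0, r--

[0, 4, 4, 9, 25, 36, 64, 81, 121, 169, 196, 225, 289, 289, 361]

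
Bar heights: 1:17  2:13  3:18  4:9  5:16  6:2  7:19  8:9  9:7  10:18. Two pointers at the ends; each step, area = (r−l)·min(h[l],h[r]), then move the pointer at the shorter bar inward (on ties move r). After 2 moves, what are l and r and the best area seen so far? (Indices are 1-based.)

l=3, r=10, best area=153

[1,10] min(17,18)*9=153 best=153 * → l++
[2,10] min(13,18)*8=104 best=153 → l++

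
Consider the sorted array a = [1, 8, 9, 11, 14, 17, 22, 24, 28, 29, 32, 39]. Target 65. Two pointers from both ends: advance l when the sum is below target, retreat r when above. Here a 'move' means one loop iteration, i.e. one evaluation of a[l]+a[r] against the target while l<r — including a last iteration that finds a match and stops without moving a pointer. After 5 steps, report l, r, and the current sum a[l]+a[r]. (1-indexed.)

l=1 r=12: 1+39=40 <65, l++
l=2 r=12: 8+39=47 <65, l++
l=3 r=12: 9+39=48 <65, l++
l=4 r=12: 11+39=50 <65, l++
l=5 r=12: 14+39=53 <65, l++

l=6, r=12, sum=56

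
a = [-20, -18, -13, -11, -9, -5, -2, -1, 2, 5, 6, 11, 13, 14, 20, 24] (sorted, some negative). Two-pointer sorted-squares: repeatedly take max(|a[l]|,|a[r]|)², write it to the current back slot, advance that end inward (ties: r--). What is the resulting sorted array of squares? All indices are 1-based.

[1,16] |-20|<=|24| out[16]=576 → r--
[1,15] |-20|<=|20| out[15]=400 → r--
[1,14] |-20|>|14| out[14]=400 → l++
[2,14] |-18|>|14| out[13]=324 → l++
[3,14] |-13|<=|14| out[12]=196 → r--
[3,13] |-13|<=|13| out[11]=169 → r--
[3,12] |-13|>|11| out[10]=169 → l++
[4,12] |-11|<=|11| out[9]=121 → r--
[4,11] |-11|>|6| out[8]=121 → l++
[5,11] |-9|>|6| out[7]=81 → l++
[6,11] |-5|<=|6| out[6]=36 → r--
[6,10] |-5|<=|5| out[5]=25 → r--
[6,9] |-5|>|2| out[4]=25 → l++
[7,9] |-2|<=|2| out[3]=4 → r--
[7,8] |-2|>|-1| out[2]=4 → l++
[8,8] |-1|<=|-1| out[1]=1 → r--

[1, 4, 4, 25, 25, 36, 81, 121, 121, 169, 169, 196, 324, 400, 400, 576]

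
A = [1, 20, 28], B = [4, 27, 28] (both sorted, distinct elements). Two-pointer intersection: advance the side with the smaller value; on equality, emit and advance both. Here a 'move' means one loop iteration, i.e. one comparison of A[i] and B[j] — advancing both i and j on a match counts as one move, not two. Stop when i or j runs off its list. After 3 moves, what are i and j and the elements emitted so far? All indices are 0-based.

i=0 j=0: 1<4, i++
i=1 j=0: 20>4, j++
i=1 j=1: 20<27, i++

i=2, j=1, emitted=[]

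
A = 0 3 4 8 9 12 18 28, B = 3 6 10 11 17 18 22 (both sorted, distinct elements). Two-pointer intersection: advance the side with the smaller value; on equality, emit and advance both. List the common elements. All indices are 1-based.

intersection = [3, 18]

i=1 j=1: 0<3, i++
i=2 j=1: 3==3 emit, i++,j++
i=3 j=2: 4<6, i++
i=4 j=2: 8>6, j++
i=4 j=3: 8<10, i++
i=5 j=3: 9<10, i++
i=6 j=3: 12>10, j++
i=6 j=4: 12>11, j++
i=6 j=5: 12<17, i++
i=7 j=5: 18>17, j++
i=7 j=6: 18==18 emit, i++,j++
i=8 j=7: 28>22, j++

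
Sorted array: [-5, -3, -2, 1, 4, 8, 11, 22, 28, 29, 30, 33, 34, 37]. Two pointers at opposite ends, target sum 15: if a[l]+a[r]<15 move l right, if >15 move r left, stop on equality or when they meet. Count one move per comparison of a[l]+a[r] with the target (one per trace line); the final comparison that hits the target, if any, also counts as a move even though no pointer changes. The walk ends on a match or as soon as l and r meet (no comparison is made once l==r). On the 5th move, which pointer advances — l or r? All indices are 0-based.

[0,13] -5+37=32 >15 → r--
[0,12] -5+34=29 >15 → r--
[0,11] -5+33=28 >15 → r--
[0,10] -5+30=25 >15 → r--
[0,9] -5+29=24 >15 → r--

r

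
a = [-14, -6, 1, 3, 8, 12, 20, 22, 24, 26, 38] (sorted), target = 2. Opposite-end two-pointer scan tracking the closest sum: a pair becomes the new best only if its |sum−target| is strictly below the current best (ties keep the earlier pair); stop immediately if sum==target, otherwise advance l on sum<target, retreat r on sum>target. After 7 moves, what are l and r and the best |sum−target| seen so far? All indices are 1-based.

[1,11] -14+38=24 d=22 * → r--
[1,10] -14+26=12 d=10 * → r--
[1,9] -14+24=10 d=8 * → r--
[1,8] -14+22=8 d=6 * → r--
[1,7] -14+20=6 d=4 * → r--
[1,6] -14+12=-2 d=4 → l++
[2,6] -6+12=6 d=4 → r--

l=2, r=5, best |Δ|=4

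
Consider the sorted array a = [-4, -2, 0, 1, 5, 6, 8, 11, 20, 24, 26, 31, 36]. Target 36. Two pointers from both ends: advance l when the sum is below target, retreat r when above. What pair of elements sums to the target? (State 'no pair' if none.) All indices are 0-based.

[0,12] -4+36=32 <36 → l++
[1,12] -2+36=34 <36 → l++
[2,12] 0+36=36 → found

(0, 36)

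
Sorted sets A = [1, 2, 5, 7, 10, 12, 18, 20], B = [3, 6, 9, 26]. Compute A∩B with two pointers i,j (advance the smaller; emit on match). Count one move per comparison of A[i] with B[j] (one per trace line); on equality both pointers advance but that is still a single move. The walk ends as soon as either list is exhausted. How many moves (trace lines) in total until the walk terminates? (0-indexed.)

11 moves

i=0 j=0: 1<3, i++
i=1 j=0: 2<3, i++
i=2 j=0: 5>3, j++
i=2 j=1: 5<6, i++
i=3 j=1: 7>6, j++
i=3 j=2: 7<9, i++
i=4 j=2: 10>9, j++
i=4 j=3: 10<26, i++
i=5 j=3: 12<26, i++
i=6 j=3: 18<26, i++
i=7 j=3: 20<26, i++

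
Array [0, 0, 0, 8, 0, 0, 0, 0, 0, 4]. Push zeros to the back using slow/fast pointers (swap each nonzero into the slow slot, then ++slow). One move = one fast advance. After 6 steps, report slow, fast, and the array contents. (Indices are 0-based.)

slow=1, fast=6, a=[8, 0, 0, 0, 0, 0, 0, 0, 0, 4]

slow=0 fast=0: a[fast]=0, fast++
slow=0 fast=1: a[fast]=0, fast++
slow=0 fast=2: a[fast]=0, fast++
slow=0 fast=3: a[fast]=8≠0 swap→a[0]=8, slow++,fast++
slow=1 fast=4: a[fast]=0, fast++
slow=1 fast=5: a[fast]=0, fast++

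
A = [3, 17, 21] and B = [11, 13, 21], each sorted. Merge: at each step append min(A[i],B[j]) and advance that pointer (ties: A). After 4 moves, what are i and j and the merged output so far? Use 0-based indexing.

i=2, j=2, merged so far=[3, 11, 13, 17]

i=0 j=0: A[i]=3<=B[j]=11 take 3, i++
i=1 j=0: A[i]=17>B[j]=11 take 11, j++
i=1 j=1: A[i]=17>B[j]=13 take 13, j++
i=1 j=2: A[i]=17<=B[j]=21 take 17, i++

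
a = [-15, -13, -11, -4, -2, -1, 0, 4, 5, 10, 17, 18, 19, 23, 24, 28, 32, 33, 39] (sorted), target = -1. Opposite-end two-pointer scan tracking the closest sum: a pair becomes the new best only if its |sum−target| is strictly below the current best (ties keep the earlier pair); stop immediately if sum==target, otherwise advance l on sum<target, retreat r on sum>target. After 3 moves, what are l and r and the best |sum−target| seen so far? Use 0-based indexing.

l=0, r=15, best |Δ|=18

[0,18] -15+39=24 d=25 * → r--
[0,17] -15+33=18 d=19 * → r--
[0,16] -15+32=17 d=18 * → r--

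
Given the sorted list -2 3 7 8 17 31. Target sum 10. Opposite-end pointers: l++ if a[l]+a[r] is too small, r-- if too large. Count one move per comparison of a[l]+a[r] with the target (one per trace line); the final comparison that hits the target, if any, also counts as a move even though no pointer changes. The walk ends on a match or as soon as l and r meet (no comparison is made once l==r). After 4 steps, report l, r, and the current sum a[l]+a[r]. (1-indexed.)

l=2, r=3, sum=10

[1,6] -2+31=29 >10 → r--
[1,5] -2+17=15 >10 → r--
[1,4] -2+8=6 <10 → l++
[2,4] 3+8=11 >10 → r--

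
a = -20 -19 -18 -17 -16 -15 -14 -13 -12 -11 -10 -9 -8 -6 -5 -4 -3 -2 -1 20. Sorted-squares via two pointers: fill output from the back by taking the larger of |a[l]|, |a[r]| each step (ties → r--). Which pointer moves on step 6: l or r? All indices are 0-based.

l=0 r=19: |-20|<=|20| out[19]=400, r--
l=0 r=18: |-20|>|-1| out[18]=400, l++
l=1 r=18: |-19|>|-1| out[17]=361, l++
l=2 r=18: |-18|>|-1| out[16]=324, l++
l=3 r=18: |-17|>|-1| out[15]=289, l++
l=4 r=18: |-16|>|-1| out[14]=256, l++

l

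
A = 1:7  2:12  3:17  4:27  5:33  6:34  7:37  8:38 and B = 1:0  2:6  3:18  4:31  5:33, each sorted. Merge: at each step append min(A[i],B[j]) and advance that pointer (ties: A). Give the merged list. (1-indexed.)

[i=1,j=1] A[i]=7>B[j]=0 take 0 → j++
[i=1,j=2] A[i]=7>B[j]=6 take 6 → j++
[i=1,j=3] A[i]=7<=B[j]=18 take 7 → i++
[i=2,j=3] A[i]=12<=B[j]=18 take 12 → i++
[i=3,j=3] A[i]=17<=B[j]=18 take 17 → i++
[i=4,j=3] A[i]=27>B[j]=18 take 18 → j++
[i=4,j=4] A[i]=27<=B[j]=31 take 27 → i++
[i=5,j=4] A[i]=33>B[j]=31 take 31 → j++
[i=5,j=5] A[i]=33<=B[j]=33 take 33 → i++
[i=6,j=5] A[i]=34>B[j]=33 take 33 → j++
[i=6,j=6] B done, take A[i]=34 → i++
[i=7,j=6] B done, take A[i]=37 → i++
[i=8,j=6] B done, take A[i]=38 → i++

[0, 6, 7, 12, 17, 18, 27, 31, 33, 33, 34, 37, 38]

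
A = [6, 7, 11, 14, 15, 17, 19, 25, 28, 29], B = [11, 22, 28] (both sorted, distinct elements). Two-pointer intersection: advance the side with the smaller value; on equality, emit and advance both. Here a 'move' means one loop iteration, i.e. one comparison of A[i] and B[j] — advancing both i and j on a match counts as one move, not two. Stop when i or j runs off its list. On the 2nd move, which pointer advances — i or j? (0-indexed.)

i

[i=0,j=0] 6<11 → i++
[i=1,j=0] 7<11 → i++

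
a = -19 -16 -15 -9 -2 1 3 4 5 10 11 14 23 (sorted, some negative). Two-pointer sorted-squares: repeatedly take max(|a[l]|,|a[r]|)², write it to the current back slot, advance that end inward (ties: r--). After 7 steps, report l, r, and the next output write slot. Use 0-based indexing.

l=3, r=8, next write slot=5

l=0 r=12: |-19|<=|23| out[12]=529, r--
l=0 r=11: |-19|>|14| out[11]=361, l++
l=1 r=11: |-16|>|14| out[10]=256, l++
l=2 r=11: |-15|>|14| out[9]=225, l++
l=3 r=11: |-9|<=|14| out[8]=196, r--
l=3 r=10: |-9|<=|11| out[7]=121, r--
l=3 r=9: |-9|<=|10| out[6]=100, r--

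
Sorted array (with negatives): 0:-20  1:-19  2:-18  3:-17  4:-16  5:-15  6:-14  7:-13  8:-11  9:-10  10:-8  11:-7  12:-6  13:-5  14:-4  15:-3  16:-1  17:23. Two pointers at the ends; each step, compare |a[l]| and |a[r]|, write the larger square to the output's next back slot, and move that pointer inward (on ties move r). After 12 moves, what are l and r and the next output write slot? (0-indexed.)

[0,17] |-20|<=|23| out[17]=529 → r--
[0,16] |-20|>|-1| out[16]=400 → l++
[1,16] |-19|>|-1| out[15]=361 → l++
[2,16] |-18|>|-1| out[14]=324 → l++
[3,16] |-17|>|-1| out[13]=289 → l++
[4,16] |-16|>|-1| out[12]=256 → l++
[5,16] |-15|>|-1| out[11]=225 → l++
[6,16] |-14|>|-1| out[10]=196 → l++
[7,16] |-13|>|-1| out[9]=169 → l++
[8,16] |-11|>|-1| out[8]=121 → l++
[9,16] |-10|>|-1| out[7]=100 → l++
[10,16] |-8|>|-1| out[6]=64 → l++

l=11, r=16, next write slot=5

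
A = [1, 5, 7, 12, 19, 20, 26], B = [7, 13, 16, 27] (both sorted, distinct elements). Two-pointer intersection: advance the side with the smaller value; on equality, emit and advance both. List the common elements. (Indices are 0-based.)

i=0 j=0: 1<7, i++
i=1 j=0: 5<7, i++
i=2 j=0: 7==7 emit, i++,j++
i=3 j=1: 12<13, i++
i=4 j=1: 19>13, j++
i=4 j=2: 19>16, j++
i=4 j=3: 19<27, i++
i=5 j=3: 20<27, i++
i=6 j=3: 26<27, i++

intersection = [7]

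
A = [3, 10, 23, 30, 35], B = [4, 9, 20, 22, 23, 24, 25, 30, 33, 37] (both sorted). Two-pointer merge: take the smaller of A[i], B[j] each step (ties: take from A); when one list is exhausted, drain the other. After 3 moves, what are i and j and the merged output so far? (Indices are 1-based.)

i=2, j=3, merged so far=[3, 4, 9]

i=1 j=1: A[i]=3<=B[j]=4 take 3, i++
i=2 j=1: A[i]=10>B[j]=4 take 4, j++
i=2 j=2: A[i]=10>B[j]=9 take 9, j++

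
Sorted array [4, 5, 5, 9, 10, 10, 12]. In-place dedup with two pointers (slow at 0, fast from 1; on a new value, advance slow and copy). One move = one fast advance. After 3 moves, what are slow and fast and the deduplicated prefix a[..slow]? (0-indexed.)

slow=2, fast=4, prefix=[4, 5, 9]

slow=0 fast=1: a[fast]=5≠a[slow]=4 write a[1]=5, slow++,fast++
slow=1 fast=2: a[fast]=5=a[slow] dup, fast++
slow=1 fast=3: a[fast]=9≠a[slow]=5 write a[2]=9, slow++,fast++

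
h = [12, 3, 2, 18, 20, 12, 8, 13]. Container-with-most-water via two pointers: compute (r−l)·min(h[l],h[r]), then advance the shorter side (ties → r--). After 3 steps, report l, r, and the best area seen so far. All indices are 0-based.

l=3, r=7, best area=84

l=0 r=7: min(12,13)*7=84 best=84 *, l++
l=1 r=7: min(3,13)*6=18 best=84, l++
l=2 r=7: min(2,13)*5=10 best=84, l++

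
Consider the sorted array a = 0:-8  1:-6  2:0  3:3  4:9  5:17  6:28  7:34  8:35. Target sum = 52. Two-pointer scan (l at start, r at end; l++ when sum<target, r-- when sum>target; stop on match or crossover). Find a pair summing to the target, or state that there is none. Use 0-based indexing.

(17, 35)

[0,8] -8+35=27 <52 → l++
[1,8] -6+35=29 <52 → l++
[2,8] 0+35=35 <52 → l++
[3,8] 3+35=38 <52 → l++
[4,8] 9+35=44 <52 → l++
[5,8] 17+35=52 → found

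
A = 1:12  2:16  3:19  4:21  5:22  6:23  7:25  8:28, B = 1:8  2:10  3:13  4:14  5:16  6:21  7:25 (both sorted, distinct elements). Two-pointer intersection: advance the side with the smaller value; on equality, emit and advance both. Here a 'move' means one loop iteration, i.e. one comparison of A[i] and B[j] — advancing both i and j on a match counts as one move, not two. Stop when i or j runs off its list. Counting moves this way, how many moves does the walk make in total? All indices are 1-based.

11 moves

[i=1,j=1] 12>8 → j++
[i=1,j=2] 12>10 → j++
[i=1,j=3] 12<13 → i++
[i=2,j=3] 16>13 → j++
[i=2,j=4] 16>14 → j++
[i=2,j=5] 16==16 emit → i++,j++
[i=3,j=6] 19<21 → i++
[i=4,j=6] 21==21 emit → i++,j++
[i=5,j=7] 22<25 → i++
[i=6,j=7] 23<25 → i++
[i=7,j=7] 25==25 emit → i++,j++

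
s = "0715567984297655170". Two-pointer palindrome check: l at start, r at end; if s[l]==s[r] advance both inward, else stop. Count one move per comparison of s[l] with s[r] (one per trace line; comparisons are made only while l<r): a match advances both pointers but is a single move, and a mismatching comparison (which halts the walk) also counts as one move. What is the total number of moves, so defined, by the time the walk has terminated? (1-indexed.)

[1,19] '0'=='0' → l++,r--
[2,18] '7'=='7' → l++,r--
[3,17] '1'=='1' → l++,r--
[4,16] '5'=='5' → l++,r--
[5,15] '5'=='5' → l++,r--
[6,14] '6'=='6' → l++,r--
[7,13] '7'=='7' → l++,r--
[8,12] '9'=='9' → l++,r--
[9,11] '8'!='2' → stop

9 moves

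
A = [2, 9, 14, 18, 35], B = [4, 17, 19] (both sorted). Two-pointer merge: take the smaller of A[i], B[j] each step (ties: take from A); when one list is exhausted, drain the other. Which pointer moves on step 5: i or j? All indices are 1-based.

j

[i=1,j=1] A[i]=2<=B[j]=4 take 2 → i++
[i=2,j=1] A[i]=9>B[j]=4 take 4 → j++
[i=2,j=2] A[i]=9<=B[j]=17 take 9 → i++
[i=3,j=2] A[i]=14<=B[j]=17 take 14 → i++
[i=4,j=2] A[i]=18>B[j]=17 take 17 → j++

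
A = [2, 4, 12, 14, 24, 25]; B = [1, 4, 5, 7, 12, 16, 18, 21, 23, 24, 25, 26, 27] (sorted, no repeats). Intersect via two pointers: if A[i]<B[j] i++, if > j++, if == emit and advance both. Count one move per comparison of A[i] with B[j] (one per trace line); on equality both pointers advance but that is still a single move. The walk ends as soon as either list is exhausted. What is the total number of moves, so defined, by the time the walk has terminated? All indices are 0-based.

13 moves

i=0 j=0: 2>1, j++
i=0 j=1: 2<4, i++
i=1 j=1: 4==4 emit, i++,j++
i=2 j=2: 12>5, j++
i=2 j=3: 12>7, j++
i=2 j=4: 12==12 emit, i++,j++
i=3 j=5: 14<16, i++
i=4 j=5: 24>16, j++
i=4 j=6: 24>18, j++
i=4 j=7: 24>21, j++
i=4 j=8: 24>23, j++
i=4 j=9: 24==24 emit, i++,j++
i=5 j=10: 25==25 emit, i++,j++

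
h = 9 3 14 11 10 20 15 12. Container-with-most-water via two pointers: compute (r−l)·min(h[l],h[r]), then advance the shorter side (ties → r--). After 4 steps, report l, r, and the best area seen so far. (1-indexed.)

[1,8] min(9,12)*7=63 best=63 * → l++
[2,8] min(3,12)*6=18 best=63 → l++
[3,8] min(14,12)*5=60 best=63 → r--
[3,7] min(14,15)*4=56 best=63 → l++

l=4, r=7, best area=63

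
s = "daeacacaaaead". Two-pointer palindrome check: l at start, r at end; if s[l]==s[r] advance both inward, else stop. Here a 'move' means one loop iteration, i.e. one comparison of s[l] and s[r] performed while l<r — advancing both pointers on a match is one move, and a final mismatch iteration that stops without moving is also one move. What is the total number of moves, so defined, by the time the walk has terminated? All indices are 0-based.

5 moves

[0,12] 'd'=='d' → l++,r--
[1,11] 'a'=='a' → l++,r--
[2,10] 'e'=='e' → l++,r--
[3,9] 'a'=='a' → l++,r--
[4,8] 'c'!='a' → stop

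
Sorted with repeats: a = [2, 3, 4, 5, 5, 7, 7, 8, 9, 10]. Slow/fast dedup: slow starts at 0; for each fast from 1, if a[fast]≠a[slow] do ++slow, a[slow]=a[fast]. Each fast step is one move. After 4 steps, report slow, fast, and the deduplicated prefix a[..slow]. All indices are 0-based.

slow=3, fast=5, prefix=[2, 3, 4, 5]

(s=0,f=1) a[fast]=3≠a[slow]=2 write a[1]=3 → slow++,fast++
(s=1,f=2) a[fast]=4≠a[slow]=3 write a[2]=4 → slow++,fast++
(s=2,f=3) a[fast]=5≠a[slow]=4 write a[3]=5 → slow++,fast++
(s=3,f=4) a[fast]=5=a[slow] dup → fast++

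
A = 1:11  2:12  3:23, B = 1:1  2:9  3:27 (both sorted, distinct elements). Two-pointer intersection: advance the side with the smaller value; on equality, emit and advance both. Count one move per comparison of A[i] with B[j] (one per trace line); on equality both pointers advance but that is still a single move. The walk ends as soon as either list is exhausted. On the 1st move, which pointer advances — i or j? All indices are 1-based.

i=1 j=1: 11>1, j++

j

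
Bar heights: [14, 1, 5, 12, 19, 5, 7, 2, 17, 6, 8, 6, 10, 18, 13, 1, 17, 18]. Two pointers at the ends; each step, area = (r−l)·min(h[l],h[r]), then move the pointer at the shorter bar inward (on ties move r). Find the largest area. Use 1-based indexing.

max area = 238

[1,18] min(14,18)*17=238 best=238 * → l++
[2,18] min(1,18)*16=16 best=238 → l++
[3,18] min(5,18)*15=75 best=238 → l++
[4,18] min(12,18)*14=168 best=238 → l++
[5,18] min(19,18)*13=234 best=238 → r--
[5,17] min(19,17)*12=204 best=238 → r--
[5,16] min(19,1)*11=11 best=238 → r--
[5,15] min(19,13)*10=130 best=238 → r--
[5,14] min(19,18)*9=162 best=238 → r--
[5,13] min(19,10)*8=80 best=238 → r--
[5,12] min(19,6)*7=42 best=238 → r--
[5,11] min(19,8)*6=48 best=238 → r--
[5,10] min(19,6)*5=30 best=238 → r--
[5,9] min(19,17)*4=68 best=238 → r--
[5,8] min(19,2)*3=6 best=238 → r--
[5,7] min(19,7)*2=14 best=238 → r--
[5,6] min(19,5)*1=5 best=238 → r--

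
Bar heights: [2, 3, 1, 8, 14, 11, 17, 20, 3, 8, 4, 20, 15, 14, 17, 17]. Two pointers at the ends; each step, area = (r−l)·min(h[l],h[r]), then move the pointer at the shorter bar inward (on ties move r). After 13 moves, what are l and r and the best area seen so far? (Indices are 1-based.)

l=8, r=10, best area=154

l=1 r=16: min(2,17)*15=30 best=30 *, l++
l=2 r=16: min(3,17)*14=42 best=42 *, l++
l=3 r=16: min(1,17)*13=13 best=42, l++
l=4 r=16: min(8,17)*12=96 best=96 *, l++
l=5 r=16: min(14,17)*11=154 best=154 *, l++
l=6 r=16: min(11,17)*10=110 best=154, l++
l=7 r=16: min(17,17)*9=153 best=154, r--
l=7 r=15: min(17,17)*8=136 best=154, r--
l=7 r=14: min(17,14)*7=98 best=154, r--
l=7 r=13: min(17,15)*6=90 best=154, r--
l=7 r=12: min(17,20)*5=85 best=154, l++
l=8 r=12: min(20,20)*4=80 best=154, r--
l=8 r=11: min(20,4)*3=12 best=154, r--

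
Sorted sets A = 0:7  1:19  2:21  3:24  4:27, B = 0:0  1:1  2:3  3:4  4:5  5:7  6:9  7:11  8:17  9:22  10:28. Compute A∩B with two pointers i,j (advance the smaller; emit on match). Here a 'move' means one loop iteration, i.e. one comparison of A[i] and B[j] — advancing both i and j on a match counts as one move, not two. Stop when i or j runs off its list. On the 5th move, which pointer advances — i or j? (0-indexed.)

i=0 j=0: 7>0, j++
i=0 j=1: 7>1, j++
i=0 j=2: 7>3, j++
i=0 j=3: 7>4, j++
i=0 j=4: 7>5, j++

j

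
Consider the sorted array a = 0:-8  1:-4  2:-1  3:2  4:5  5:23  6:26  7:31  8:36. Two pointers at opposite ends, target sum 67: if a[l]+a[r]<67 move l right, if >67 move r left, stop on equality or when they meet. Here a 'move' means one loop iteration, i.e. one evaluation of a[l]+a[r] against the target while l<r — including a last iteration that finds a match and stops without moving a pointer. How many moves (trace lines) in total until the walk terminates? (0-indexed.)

l=0 r=8: -8+36=28 <67, l++
l=1 r=8: -4+36=32 <67, l++
l=2 r=8: -1+36=35 <67, l++
l=3 r=8: 2+36=38 <67, l++
l=4 r=8: 5+36=41 <67, l++
l=5 r=8: 23+36=59 <67, l++
l=6 r=8: 26+36=62 <67, l++
l=7 r=8: 31+36=67, found

8 moves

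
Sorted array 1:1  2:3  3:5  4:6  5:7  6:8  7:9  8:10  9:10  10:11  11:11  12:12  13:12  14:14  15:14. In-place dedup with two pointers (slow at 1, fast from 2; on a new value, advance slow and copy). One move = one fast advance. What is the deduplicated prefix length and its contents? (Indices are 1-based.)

(s=1,f=2) a[fast]=3≠a[slow]=1 write a[2]=3 → slow++,fast++
(s=2,f=3) a[fast]=5≠a[slow]=3 write a[3]=5 → slow++,fast++
(s=3,f=4) a[fast]=6≠a[slow]=5 write a[4]=6 → slow++,fast++
(s=4,f=5) a[fast]=7≠a[slow]=6 write a[5]=7 → slow++,fast++
(s=5,f=6) a[fast]=8≠a[slow]=7 write a[6]=8 → slow++,fast++
(s=6,f=7) a[fast]=9≠a[slow]=8 write a[7]=9 → slow++,fast++
(s=7,f=8) a[fast]=10≠a[slow]=9 write a[8]=10 → slow++,fast++
(s=8,f=9) a[fast]=10=a[slow] dup → fast++
(s=8,f=10) a[fast]=11≠a[slow]=10 write a[9]=11 → slow++,fast++
(s=9,f=11) a[fast]=11=a[slow] dup → fast++
(s=9,f=12) a[fast]=12≠a[slow]=11 write a[10]=12 → slow++,fast++
(s=10,f=13) a[fast]=12=a[slow] dup → fast++
(s=10,f=14) a[fast]=14≠a[slow]=12 write a[11]=14 → slow++,fast++
(s=11,f=15) a[fast]=14=a[slow] dup → fast++

length 11; prefix = [1, 3, 5, 6, 7, 8, 9, 10, 11, 12, 14]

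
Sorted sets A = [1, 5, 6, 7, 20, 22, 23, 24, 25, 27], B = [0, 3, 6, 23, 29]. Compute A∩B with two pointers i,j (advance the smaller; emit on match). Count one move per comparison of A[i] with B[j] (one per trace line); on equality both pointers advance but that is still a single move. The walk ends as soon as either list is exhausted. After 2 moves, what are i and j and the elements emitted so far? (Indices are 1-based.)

i=2, j=2, emitted=[]

i=1 j=1: 1>0, j++
i=1 j=2: 1<3, i++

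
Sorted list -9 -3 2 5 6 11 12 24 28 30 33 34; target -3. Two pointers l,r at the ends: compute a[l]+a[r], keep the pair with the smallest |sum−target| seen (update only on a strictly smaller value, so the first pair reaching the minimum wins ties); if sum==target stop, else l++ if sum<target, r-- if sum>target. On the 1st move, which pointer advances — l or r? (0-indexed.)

r

l=0 r=11: -9+34=25 d=28 *, r--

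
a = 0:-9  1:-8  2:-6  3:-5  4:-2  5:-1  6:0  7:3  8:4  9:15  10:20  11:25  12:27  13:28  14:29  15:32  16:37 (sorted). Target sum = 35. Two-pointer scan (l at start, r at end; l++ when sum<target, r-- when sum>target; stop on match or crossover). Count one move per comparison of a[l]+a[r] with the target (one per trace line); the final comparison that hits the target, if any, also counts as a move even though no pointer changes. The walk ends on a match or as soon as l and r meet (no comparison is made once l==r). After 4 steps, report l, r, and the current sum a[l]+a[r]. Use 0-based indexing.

l=4, r=16, sum=35

l=0 r=16: -9+37=28 <35, l++
l=1 r=16: -8+37=29 <35, l++
l=2 r=16: -6+37=31 <35, l++
l=3 r=16: -5+37=32 <35, l++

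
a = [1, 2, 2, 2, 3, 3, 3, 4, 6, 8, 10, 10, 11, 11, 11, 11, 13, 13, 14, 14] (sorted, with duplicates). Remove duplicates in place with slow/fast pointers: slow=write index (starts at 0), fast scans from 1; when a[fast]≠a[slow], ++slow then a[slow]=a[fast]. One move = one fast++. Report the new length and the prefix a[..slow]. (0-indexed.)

length 10; prefix = [1, 2, 3, 4, 6, 8, 10, 11, 13, 14]

slow=0 fast=1: a[fast]=2≠a[slow]=1 write a[1]=2, slow++,fast++
slow=1 fast=2: a[fast]=2=a[slow] dup, fast++
slow=1 fast=3: a[fast]=2=a[slow] dup, fast++
slow=1 fast=4: a[fast]=3≠a[slow]=2 write a[2]=3, slow++,fast++
slow=2 fast=5: a[fast]=3=a[slow] dup, fast++
slow=2 fast=6: a[fast]=3=a[slow] dup, fast++
slow=2 fast=7: a[fast]=4≠a[slow]=3 write a[3]=4, slow++,fast++
slow=3 fast=8: a[fast]=6≠a[slow]=4 write a[4]=6, slow++,fast++
slow=4 fast=9: a[fast]=8≠a[slow]=6 write a[5]=8, slow++,fast++
slow=5 fast=10: a[fast]=10≠a[slow]=8 write a[6]=10, slow++,fast++
slow=6 fast=11: a[fast]=10=a[slow] dup, fast++
slow=6 fast=12: a[fast]=11≠a[slow]=10 write a[7]=11, slow++,fast++
slow=7 fast=13: a[fast]=11=a[slow] dup, fast++
slow=7 fast=14: a[fast]=11=a[slow] dup, fast++
slow=7 fast=15: a[fast]=11=a[slow] dup, fast++
slow=7 fast=16: a[fast]=13≠a[slow]=11 write a[8]=13, slow++,fast++
slow=8 fast=17: a[fast]=13=a[slow] dup, fast++
slow=8 fast=18: a[fast]=14≠a[slow]=13 write a[9]=14, slow++,fast++
slow=9 fast=19: a[fast]=14=a[slow] dup, fast++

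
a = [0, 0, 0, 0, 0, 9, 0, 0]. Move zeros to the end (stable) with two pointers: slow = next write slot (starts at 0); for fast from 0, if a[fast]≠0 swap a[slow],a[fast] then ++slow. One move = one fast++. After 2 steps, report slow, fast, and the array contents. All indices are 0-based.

slow=0, fast=2, a=[0, 0, 0, 0, 0, 9, 0, 0]

(s=0,f=0) a[fast]=0 → fast++
(s=0,f=1) a[fast]=0 → fast++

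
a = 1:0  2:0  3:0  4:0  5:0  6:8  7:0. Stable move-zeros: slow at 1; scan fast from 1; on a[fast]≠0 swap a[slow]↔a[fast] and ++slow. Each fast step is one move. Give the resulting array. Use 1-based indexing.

[8, 0, 0, 0, 0, 0, 0]

(s=1,f=1) a[fast]=0 → fast++
(s=1,f=2) a[fast]=0 → fast++
(s=1,f=3) a[fast]=0 → fast++
(s=1,f=4) a[fast]=0 → fast++
(s=1,f=5) a[fast]=0 → fast++
(s=1,f=6) a[fast]=8≠0 swap→a[1]=8 → slow++,fast++
(s=2,f=7) a[fast]=0 → fast++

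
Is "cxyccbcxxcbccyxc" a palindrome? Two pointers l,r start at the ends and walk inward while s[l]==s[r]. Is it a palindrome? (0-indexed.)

palindrome

l=0 r=15: 'c'=='c', l++,r--
l=1 r=14: 'x'=='x', l++,r--
l=2 r=13: 'y'=='y', l++,r--
l=3 r=12: 'c'=='c', l++,r--
l=4 r=11: 'c'=='c', l++,r--
l=5 r=10: 'b'=='b', l++,r--
l=6 r=9: 'c'=='c', l++,r--
l=7 r=8: 'x'=='x', l++,r--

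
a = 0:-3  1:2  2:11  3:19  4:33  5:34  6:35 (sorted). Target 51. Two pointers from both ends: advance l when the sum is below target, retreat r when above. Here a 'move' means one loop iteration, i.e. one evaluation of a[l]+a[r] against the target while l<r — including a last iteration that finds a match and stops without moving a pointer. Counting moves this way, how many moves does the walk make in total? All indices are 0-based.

l=0 r=6: -3+35=32 <51, l++
l=1 r=6: 2+35=37 <51, l++
l=2 r=6: 11+35=46 <51, l++
l=3 r=6: 19+35=54 >51, r--
l=3 r=5: 19+34=53 >51, r--
l=3 r=4: 19+33=52 >51, r--

6 moves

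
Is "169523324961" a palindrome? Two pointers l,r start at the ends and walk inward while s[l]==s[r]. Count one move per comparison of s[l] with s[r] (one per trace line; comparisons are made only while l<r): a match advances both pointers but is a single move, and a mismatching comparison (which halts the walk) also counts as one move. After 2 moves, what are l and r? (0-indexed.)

[0,11] '1'=='1' → l++,r--
[1,10] '6'=='6' → l++,r--

l=2, r=9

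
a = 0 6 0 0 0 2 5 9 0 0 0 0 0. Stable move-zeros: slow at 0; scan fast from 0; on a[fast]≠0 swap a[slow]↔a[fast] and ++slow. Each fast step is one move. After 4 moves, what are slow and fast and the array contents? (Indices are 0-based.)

(s=0,f=0) a[fast]=0 → fast++
(s=0,f=1) a[fast]=6≠0 swap→a[0]=6 → slow++,fast++
(s=1,f=2) a[fast]=0 → fast++
(s=1,f=3) a[fast]=0 → fast++

slow=1, fast=4, a=[6, 0, 0, 0, 0, 2, 5, 9, 0, 0, 0, 0, 0]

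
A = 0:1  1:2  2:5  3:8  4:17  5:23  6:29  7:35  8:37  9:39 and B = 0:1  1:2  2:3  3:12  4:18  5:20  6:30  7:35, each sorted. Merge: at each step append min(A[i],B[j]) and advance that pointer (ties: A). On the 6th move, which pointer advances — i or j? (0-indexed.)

i

i=0 j=0: A[i]=1<=B[j]=1 take 1, i++
i=1 j=0: A[i]=2>B[j]=1 take 1, j++
i=1 j=1: A[i]=2<=B[j]=2 take 2, i++
i=2 j=1: A[i]=5>B[j]=2 take 2, j++
i=2 j=2: A[i]=5>B[j]=3 take 3, j++
i=2 j=3: A[i]=5<=B[j]=12 take 5, i++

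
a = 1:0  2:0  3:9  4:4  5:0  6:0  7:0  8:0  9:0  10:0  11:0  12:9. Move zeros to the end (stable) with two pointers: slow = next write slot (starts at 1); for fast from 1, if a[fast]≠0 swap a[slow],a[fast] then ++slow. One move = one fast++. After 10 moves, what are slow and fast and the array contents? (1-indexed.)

(s=1,f=1) a[fast]=0 → fast++
(s=1,f=2) a[fast]=0 → fast++
(s=1,f=3) a[fast]=9≠0 swap→a[1]=9 → slow++,fast++
(s=2,f=4) a[fast]=4≠0 swap→a[2]=4 → slow++,fast++
(s=3,f=5) a[fast]=0 → fast++
(s=3,f=6) a[fast]=0 → fast++
(s=3,f=7) a[fast]=0 → fast++
(s=3,f=8) a[fast]=0 → fast++
(s=3,f=9) a[fast]=0 → fast++
(s=3,f=10) a[fast]=0 → fast++

slow=3, fast=11, a=[9, 4, 0, 0, 0, 0, 0, 0, 0, 0, 0, 9]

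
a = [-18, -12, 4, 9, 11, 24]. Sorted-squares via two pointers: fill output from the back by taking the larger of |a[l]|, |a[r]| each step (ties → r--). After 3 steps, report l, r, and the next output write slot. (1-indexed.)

l=3, r=5, next write slot=3

l=1 r=6: |-18|<=|24| out[6]=576, r--
l=1 r=5: |-18|>|11| out[5]=324, l++
l=2 r=5: |-12|>|11| out[4]=144, l++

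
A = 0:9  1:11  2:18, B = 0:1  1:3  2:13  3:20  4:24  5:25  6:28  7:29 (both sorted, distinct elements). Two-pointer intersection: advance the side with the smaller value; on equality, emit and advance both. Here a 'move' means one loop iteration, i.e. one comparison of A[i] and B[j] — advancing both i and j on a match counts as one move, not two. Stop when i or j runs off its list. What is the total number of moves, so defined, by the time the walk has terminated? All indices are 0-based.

[i=0,j=0] 9>1 → j++
[i=0,j=1] 9>3 → j++
[i=0,j=2] 9<13 → i++
[i=1,j=2] 11<13 → i++
[i=2,j=2] 18>13 → j++
[i=2,j=3] 18<20 → i++

6 moves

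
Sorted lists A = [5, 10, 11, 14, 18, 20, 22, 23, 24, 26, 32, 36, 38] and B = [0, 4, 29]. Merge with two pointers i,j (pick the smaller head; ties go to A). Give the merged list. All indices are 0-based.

[0, 4, 5, 10, 11, 14, 18, 20, 22, 23, 24, 26, 29, 32, 36, 38]

i=0 j=0: A[i]=5>B[j]=0 take 0, j++
i=0 j=1: A[i]=5>B[j]=4 take 4, j++
i=0 j=2: A[i]=5<=B[j]=29 take 5, i++
i=1 j=2: A[i]=10<=B[j]=29 take 10, i++
i=2 j=2: A[i]=11<=B[j]=29 take 11, i++
i=3 j=2: A[i]=14<=B[j]=29 take 14, i++
i=4 j=2: A[i]=18<=B[j]=29 take 18, i++
i=5 j=2: A[i]=20<=B[j]=29 take 20, i++
i=6 j=2: A[i]=22<=B[j]=29 take 22, i++
i=7 j=2: A[i]=23<=B[j]=29 take 23, i++
i=8 j=2: A[i]=24<=B[j]=29 take 24, i++
i=9 j=2: A[i]=26<=B[j]=29 take 26, i++
i=10 j=2: A[i]=32>B[j]=29 take 29, j++
i=10 j=3: B done, take A[i]=32, i++
i=11 j=3: B done, take A[i]=36, i++
i=12 j=3: B done, take A[i]=38, i++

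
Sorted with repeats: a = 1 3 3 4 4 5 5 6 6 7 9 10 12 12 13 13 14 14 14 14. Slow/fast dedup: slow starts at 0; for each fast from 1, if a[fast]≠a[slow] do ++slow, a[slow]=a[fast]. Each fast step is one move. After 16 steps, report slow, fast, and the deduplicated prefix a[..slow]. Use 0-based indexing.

slow=10, fast=17, prefix=[1, 3, 4, 5, 6, 7, 9, 10, 12, 13, 14]

(s=0,f=1) a[fast]=3≠a[slow]=1 write a[1]=3 → slow++,fast++
(s=1,f=2) a[fast]=3=a[slow] dup → fast++
(s=1,f=3) a[fast]=4≠a[slow]=3 write a[2]=4 → slow++,fast++
(s=2,f=4) a[fast]=4=a[slow] dup → fast++
(s=2,f=5) a[fast]=5≠a[slow]=4 write a[3]=5 → slow++,fast++
(s=3,f=6) a[fast]=5=a[slow] dup → fast++
(s=3,f=7) a[fast]=6≠a[slow]=5 write a[4]=6 → slow++,fast++
(s=4,f=8) a[fast]=6=a[slow] dup → fast++
(s=4,f=9) a[fast]=7≠a[slow]=6 write a[5]=7 → slow++,fast++
(s=5,f=10) a[fast]=9≠a[slow]=7 write a[6]=9 → slow++,fast++
(s=6,f=11) a[fast]=10≠a[slow]=9 write a[7]=10 → slow++,fast++
(s=7,f=12) a[fast]=12≠a[slow]=10 write a[8]=12 → slow++,fast++
(s=8,f=13) a[fast]=12=a[slow] dup → fast++
(s=8,f=14) a[fast]=13≠a[slow]=12 write a[9]=13 → slow++,fast++
(s=9,f=15) a[fast]=13=a[slow] dup → fast++
(s=9,f=16) a[fast]=14≠a[slow]=13 write a[10]=14 → slow++,fast++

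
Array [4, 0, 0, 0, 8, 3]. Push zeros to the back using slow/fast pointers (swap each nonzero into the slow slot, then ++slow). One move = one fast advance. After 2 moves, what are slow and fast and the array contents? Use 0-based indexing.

slow=0 fast=0: a[fast]=4≠0 swap→a[0]=4, slow++,fast++
slow=1 fast=1: a[fast]=0, fast++

slow=1, fast=2, a=[4, 0, 0, 0, 8, 3]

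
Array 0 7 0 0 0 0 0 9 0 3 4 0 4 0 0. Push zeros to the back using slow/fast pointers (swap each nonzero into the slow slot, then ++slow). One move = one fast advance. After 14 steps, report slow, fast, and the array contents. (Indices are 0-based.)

slow=0 fast=0: a[fast]=0, fast++
slow=0 fast=1: a[fast]=7≠0 swap→a[0]=7, slow++,fast++
slow=1 fast=2: a[fast]=0, fast++
slow=1 fast=3: a[fast]=0, fast++
slow=1 fast=4: a[fast]=0, fast++
slow=1 fast=5: a[fast]=0, fast++
slow=1 fast=6: a[fast]=0, fast++
slow=1 fast=7: a[fast]=9≠0 swap→a[1]=9, slow++,fast++
slow=2 fast=8: a[fast]=0, fast++
slow=2 fast=9: a[fast]=3≠0 swap→a[2]=3, slow++,fast++
slow=3 fast=10: a[fast]=4≠0 swap→a[3]=4, slow++,fast++
slow=4 fast=11: a[fast]=0, fast++
slow=4 fast=12: a[fast]=4≠0 swap→a[4]=4, slow++,fast++
slow=5 fast=13: a[fast]=0, fast++

slow=5, fast=14, a=[7, 9, 3, 4, 4, 0, 0, 0, 0, 0, 0, 0, 0, 0, 0]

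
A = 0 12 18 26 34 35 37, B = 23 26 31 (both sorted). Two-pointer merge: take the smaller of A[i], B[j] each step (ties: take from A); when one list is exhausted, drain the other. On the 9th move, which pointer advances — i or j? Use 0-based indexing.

i

i=0 j=0: A[i]=0<=B[j]=23 take 0, i++
i=1 j=0: A[i]=12<=B[j]=23 take 12, i++
i=2 j=0: A[i]=18<=B[j]=23 take 18, i++
i=3 j=0: A[i]=26>B[j]=23 take 23, j++
i=3 j=1: A[i]=26<=B[j]=26 take 26, i++
i=4 j=1: A[i]=34>B[j]=26 take 26, j++
i=4 j=2: A[i]=34>B[j]=31 take 31, j++
i=4 j=3: B done, take A[i]=34, i++
i=5 j=3: B done, take A[i]=35, i++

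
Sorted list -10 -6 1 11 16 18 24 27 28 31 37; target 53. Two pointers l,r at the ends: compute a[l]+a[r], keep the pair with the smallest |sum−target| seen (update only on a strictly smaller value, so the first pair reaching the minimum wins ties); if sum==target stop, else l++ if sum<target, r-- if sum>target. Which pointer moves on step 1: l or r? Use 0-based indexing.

l=0 r=10: -10+37=27 d=26 *, l++

l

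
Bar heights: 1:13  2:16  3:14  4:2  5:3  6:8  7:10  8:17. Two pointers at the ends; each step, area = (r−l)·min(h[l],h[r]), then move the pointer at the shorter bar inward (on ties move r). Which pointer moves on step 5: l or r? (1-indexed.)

[1,8] min(13,17)*7=91 best=91 * → l++
[2,8] min(16,17)*6=96 best=96 * → l++
[3,8] min(14,17)*5=70 best=96 → l++
[4,8] min(2,17)*4=8 best=96 → l++
[5,8] min(3,17)*3=9 best=96 → l++

l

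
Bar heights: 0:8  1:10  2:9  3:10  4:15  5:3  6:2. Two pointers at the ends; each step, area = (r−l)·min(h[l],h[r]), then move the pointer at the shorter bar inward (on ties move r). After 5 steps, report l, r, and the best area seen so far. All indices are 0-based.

[0,6] min(8,2)*6=12 best=12 * → r--
[0,5] min(8,3)*5=15 best=15 * → r--
[0,4] min(8,15)*4=32 best=32 * → l++
[1,4] min(10,15)*3=30 best=32 → l++
[2,4] min(9,15)*2=18 best=32 → l++

l=3, r=4, best area=32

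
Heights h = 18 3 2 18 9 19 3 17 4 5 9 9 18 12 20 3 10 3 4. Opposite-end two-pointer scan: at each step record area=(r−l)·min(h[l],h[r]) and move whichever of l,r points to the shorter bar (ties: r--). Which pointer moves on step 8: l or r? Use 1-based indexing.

[1,19] min(18,4)*18=72 best=72 * → r--
[1,18] min(18,3)*17=51 best=72 → r--
[1,17] min(18,10)*16=160 best=160 * → r--
[1,16] min(18,3)*15=45 best=160 → r--
[1,15] min(18,20)*14=252 best=252 * → l++
[2,15] min(3,20)*13=39 best=252 → l++
[3,15] min(2,20)*12=24 best=252 → l++
[4,15] min(18,20)*11=198 best=252 → l++

l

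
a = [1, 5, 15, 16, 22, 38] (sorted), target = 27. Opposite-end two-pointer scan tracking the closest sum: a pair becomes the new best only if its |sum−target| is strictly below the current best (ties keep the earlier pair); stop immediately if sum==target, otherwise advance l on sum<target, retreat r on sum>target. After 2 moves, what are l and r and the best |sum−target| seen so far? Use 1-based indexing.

l=2, r=5, best |Δ|=4

l=1 r=6: 1+38=39 d=12 *, r--
l=1 r=5: 1+22=23 d=4 *, l++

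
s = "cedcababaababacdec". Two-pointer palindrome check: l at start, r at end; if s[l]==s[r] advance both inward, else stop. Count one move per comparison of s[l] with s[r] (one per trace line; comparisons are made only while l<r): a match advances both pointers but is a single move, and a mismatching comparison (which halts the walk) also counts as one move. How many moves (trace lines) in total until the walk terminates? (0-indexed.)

[0,17] 'c'=='c' → l++,r--
[1,16] 'e'=='e' → l++,r--
[2,15] 'd'=='d' → l++,r--
[3,14] 'c'=='c' → l++,r--
[4,13] 'a'=='a' → l++,r--
[5,12] 'b'=='b' → l++,r--
[6,11] 'a'=='a' → l++,r--
[7,10] 'b'=='b' → l++,r--
[8,9] 'a'=='a' → l++,r--

9 moves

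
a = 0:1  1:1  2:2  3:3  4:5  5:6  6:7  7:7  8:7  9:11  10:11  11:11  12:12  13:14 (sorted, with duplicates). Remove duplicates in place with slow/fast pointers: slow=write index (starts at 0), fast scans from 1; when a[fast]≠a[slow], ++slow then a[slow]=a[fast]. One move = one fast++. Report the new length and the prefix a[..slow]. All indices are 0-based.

(s=0,f=1) a[fast]=1=a[slow] dup → fast++
(s=0,f=2) a[fast]=2≠a[slow]=1 write a[1]=2 → slow++,fast++
(s=1,f=3) a[fast]=3≠a[slow]=2 write a[2]=3 → slow++,fast++
(s=2,f=4) a[fast]=5≠a[slow]=3 write a[3]=5 → slow++,fast++
(s=3,f=5) a[fast]=6≠a[slow]=5 write a[4]=6 → slow++,fast++
(s=4,f=6) a[fast]=7≠a[slow]=6 write a[5]=7 → slow++,fast++
(s=5,f=7) a[fast]=7=a[slow] dup → fast++
(s=5,f=8) a[fast]=7=a[slow] dup → fast++
(s=5,f=9) a[fast]=11≠a[slow]=7 write a[6]=11 → slow++,fast++
(s=6,f=10) a[fast]=11=a[slow] dup → fast++
(s=6,f=11) a[fast]=11=a[slow] dup → fast++
(s=6,f=12) a[fast]=12≠a[slow]=11 write a[7]=12 → slow++,fast++
(s=7,f=13) a[fast]=14≠a[slow]=12 write a[8]=14 → slow++,fast++

length 9; prefix = [1, 2, 3, 5, 6, 7, 11, 12, 14]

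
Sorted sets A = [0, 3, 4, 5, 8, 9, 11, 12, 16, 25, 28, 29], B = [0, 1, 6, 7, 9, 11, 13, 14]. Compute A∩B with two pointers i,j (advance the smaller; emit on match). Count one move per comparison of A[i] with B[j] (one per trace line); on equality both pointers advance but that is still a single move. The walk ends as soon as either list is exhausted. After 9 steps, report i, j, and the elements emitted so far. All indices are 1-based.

i=7, j=6, emitted=[0, 9]

i=1 j=1: 0==0 emit, i++,j++
i=2 j=2: 3>1, j++
i=2 j=3: 3<6, i++
i=3 j=3: 4<6, i++
i=4 j=3: 5<6, i++
i=5 j=3: 8>6, j++
i=5 j=4: 8>7, j++
i=5 j=5: 8<9, i++
i=6 j=5: 9==9 emit, i++,j++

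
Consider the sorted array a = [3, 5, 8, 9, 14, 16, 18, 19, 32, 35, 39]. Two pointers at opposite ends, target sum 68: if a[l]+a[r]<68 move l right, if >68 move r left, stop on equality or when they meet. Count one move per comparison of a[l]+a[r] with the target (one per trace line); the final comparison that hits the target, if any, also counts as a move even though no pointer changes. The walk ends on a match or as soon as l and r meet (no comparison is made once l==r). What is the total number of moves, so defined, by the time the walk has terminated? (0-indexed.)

10 moves

[0,10] 3+39=42 <68 → l++
[1,10] 5+39=44 <68 → l++
[2,10] 8+39=47 <68 → l++
[3,10] 9+39=48 <68 → l++
[4,10] 14+39=53 <68 → l++
[5,10] 16+39=55 <68 → l++
[6,10] 18+39=57 <68 → l++
[7,10] 19+39=58 <68 → l++
[8,10] 32+39=71 >68 → r--
[8,9] 32+35=67 <68 → l++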